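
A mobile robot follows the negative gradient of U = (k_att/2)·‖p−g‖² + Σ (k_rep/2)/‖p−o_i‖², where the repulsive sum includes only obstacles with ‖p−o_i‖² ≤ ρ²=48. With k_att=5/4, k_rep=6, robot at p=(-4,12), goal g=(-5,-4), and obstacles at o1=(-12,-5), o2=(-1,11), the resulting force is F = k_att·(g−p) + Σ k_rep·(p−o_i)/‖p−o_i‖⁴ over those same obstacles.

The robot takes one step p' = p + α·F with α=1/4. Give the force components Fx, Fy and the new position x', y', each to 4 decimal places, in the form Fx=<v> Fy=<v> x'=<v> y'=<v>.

Fx=-1.4300 Fy=-19.9400 x'=-4.3575 y'=7.0150

F_att = 5/4·(g−p) = 5/4·(-1,-16) = (-1.2500,-20.0000)
o1: d²=353 > ρ²=48 → inactive
o2: d²=10 ≤ ρ²=48; F_rep = 6·(-3,1)/10² = (-0.1800,0.0600)
F = F_att + ΣF_rep = (-1.4300,-19.9400)
p' = p + 1/4·F = (-4.3575,7.0150)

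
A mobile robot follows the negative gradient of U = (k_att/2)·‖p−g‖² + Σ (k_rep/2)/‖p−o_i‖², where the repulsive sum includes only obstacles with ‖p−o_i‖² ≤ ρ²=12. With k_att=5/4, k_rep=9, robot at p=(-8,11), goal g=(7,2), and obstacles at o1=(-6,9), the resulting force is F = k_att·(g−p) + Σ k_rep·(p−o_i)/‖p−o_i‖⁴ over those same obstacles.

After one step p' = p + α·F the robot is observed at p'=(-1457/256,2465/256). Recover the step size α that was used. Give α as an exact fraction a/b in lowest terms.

F_att = 5/4·(g−p) = 5/4·(15,-9) = (18.7500,-11.2500)
o1: d²=8 ≤ ρ²=12; F_rep = 9·(-2,2)/8² = (-0.2812,0.2812)
F = F_att + ΣF_rep = (18.4688,-10.9688)
Δp = p'−p = (2.3086,-1.3711); α = Δx/Fx = (591/256) / (591/32) = 1/8
check: Δy/Fy = (-351/256) / (-351/32) = 1/8 ✓

α = 1/8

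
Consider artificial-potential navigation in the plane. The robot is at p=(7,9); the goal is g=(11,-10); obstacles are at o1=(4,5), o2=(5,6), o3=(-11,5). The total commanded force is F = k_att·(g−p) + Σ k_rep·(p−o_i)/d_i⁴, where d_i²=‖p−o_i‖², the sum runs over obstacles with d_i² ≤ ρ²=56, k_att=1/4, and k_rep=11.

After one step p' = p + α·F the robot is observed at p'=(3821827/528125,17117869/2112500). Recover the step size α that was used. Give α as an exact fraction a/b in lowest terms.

F_att = 1/4·(g−p) = 1/4·(4,-19) = (1.0000,-4.7500)
o1: d²=25 ≤ ρ²=56; F_rep = 11·(3,4)/25² = (0.0528,0.0704)
o2: d²=13 ≤ ρ²=56; F_rep = 11·(2,3)/13² = (0.1302,0.1953)
o3: d²=340 > ρ²=56 → inactive
F = F_att + ΣF_rep = (1.1830,-4.4843)
Δp = p'−p = (0.2366,-0.8969); α = Δx/Fx = (124952/528125) / (124952/105625) = 1/5
check: Δy/Fy = (-1894631/2112500) / (-1894631/422500) = 1/5 ✓

α = 1/5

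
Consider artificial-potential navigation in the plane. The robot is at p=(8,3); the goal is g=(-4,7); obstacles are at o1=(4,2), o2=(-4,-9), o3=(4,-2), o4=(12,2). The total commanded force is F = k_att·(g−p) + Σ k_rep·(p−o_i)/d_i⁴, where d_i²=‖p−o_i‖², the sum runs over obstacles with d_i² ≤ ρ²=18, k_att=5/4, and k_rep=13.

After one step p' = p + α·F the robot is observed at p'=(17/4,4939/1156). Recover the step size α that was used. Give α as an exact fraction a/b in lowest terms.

α = 1/4

F_att = 5/4·(g−p) = 5/4·(-12,4) = (-15.0000,5.0000)
o1: d²=17 ≤ ρ²=18; F_rep = 13·(4,1)/17² = (0.1799,0.0450)
o2: d²=288 > ρ²=18 → inactive
o3: d²=41 > ρ²=18 → inactive
o4: d²=17 ≤ ρ²=18; F_rep = 13·(-4,1)/17² = (-0.1799,0.0450)
F = F_att + ΣF_rep = (-15.0000,5.0900)
Δp = p'−p = (-3.7500,1.2725); α = Δx/Fx = (-15/4) / (-15) = 1/4
check: Δy/Fy = (1471/1156) / (1471/289) = 1/4 ✓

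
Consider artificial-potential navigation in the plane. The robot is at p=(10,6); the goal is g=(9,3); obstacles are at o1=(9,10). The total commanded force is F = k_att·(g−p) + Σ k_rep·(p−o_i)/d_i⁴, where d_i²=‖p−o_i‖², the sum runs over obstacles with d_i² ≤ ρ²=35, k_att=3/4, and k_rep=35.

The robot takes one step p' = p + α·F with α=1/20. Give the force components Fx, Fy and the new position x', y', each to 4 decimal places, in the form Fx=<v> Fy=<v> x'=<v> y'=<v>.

Fx=-0.6289 Fy=-2.7344 x'=9.9686 y'=5.8633

F_att = 3/4·(g−p) = 3/4·(-1,-3) = (-0.7500,-2.2500)
o1: d²=17 ≤ ρ²=35; F_rep = 35·(1,-4)/17² = (0.1211,-0.4844)
F = F_att + ΣF_rep = (-0.6289,-2.7344)
p' = p + 1/20·F = (9.9686,5.8633)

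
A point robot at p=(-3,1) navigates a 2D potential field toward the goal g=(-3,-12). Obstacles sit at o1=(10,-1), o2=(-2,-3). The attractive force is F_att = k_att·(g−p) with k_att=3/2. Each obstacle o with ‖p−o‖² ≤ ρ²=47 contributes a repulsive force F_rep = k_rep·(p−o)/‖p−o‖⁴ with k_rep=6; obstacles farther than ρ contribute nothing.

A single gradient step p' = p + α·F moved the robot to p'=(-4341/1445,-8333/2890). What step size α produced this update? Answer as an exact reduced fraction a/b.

F_att = 3/2·(g−p) = 3/2·(0,-13) = (0.0000,-19.5000)
o1: d²=173 > ρ²=47 → inactive
o2: d²=17 ≤ ρ²=47; F_rep = 6·(-1,4)/17² = (-0.0208,0.0830)
F = F_att + ΣF_rep = (-0.0208,-19.4170)
Δp = p'−p = (-0.0042,-3.8834); α = Δx/Fx = (-6/1445) / (-6/289) = 1/5
check: Δy/Fy = (-11223/2890) / (-11223/578) = 1/5 ✓

α = 1/5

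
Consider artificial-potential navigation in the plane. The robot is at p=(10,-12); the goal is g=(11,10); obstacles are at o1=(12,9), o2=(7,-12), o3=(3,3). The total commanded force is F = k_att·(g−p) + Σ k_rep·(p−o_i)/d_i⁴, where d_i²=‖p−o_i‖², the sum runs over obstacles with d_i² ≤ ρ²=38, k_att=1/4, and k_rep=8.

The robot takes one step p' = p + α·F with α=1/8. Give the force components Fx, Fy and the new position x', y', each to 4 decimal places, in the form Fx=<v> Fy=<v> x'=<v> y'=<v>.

Fx=0.5463 Fy=5.5000 x'=10.0683 y'=-11.3125

F_att = 1/4·(g−p) = 1/4·(1,22) = (0.2500,5.5000)
o1: d²=445 > ρ²=38 → inactive
o2: d²=9 ≤ ρ²=38; F_rep = 8·(3,0)/9² = (0.2963,0.0000)
o3: d²=274 > ρ²=38 → inactive
F = F_att + ΣF_rep = (0.5463,5.5000)
p' = p + 1/8·F = (10.0683,-11.3125)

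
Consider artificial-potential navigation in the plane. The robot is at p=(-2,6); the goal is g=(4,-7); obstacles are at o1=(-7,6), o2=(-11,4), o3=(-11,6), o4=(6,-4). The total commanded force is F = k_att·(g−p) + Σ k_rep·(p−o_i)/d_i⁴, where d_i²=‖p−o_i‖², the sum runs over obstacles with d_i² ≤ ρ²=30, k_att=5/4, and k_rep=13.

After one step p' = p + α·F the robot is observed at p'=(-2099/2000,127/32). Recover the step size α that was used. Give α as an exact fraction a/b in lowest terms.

F_att = 5/4·(g−p) = 5/4·(6,-13) = (7.5000,-16.2500)
o1: d²=25 ≤ ρ²=30; F_rep = 13·(5,0)/25² = (0.1040,0.0000)
o2: d²=85 > ρ²=30 → inactive
o3: d²=81 > ρ²=30 → inactive
o4: d²=164 > ρ²=30 → inactive
F = F_att + ΣF_rep = (7.6040,-16.2500)
Δp = p'−p = (0.9505,-2.0312); α = Δx/Fx = (1901/2000) / (1901/250) = 1/8
check: Δy/Fy = (-65/32) / (-65/4) = 1/8 ✓

α = 1/8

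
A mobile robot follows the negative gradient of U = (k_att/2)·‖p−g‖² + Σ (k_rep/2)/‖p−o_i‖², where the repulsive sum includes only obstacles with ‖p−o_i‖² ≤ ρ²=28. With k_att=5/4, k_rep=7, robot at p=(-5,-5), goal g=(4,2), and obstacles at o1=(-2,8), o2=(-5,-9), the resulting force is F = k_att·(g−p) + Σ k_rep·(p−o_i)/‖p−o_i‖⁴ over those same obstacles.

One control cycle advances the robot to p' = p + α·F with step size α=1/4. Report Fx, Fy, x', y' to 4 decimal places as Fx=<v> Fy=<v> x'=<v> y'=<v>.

Fx=11.2500 Fy=8.8594 x'=-2.1875 y'=-2.7852

F_att = 5/4·(g−p) = 5/4·(9,7) = (11.2500,8.7500)
o1: d²=178 > ρ²=28 → inactive
o2: d²=16 ≤ ρ²=28; F_rep = 7·(0,4)/16² = (0.0000,0.1094)
F = F_att + ΣF_rep = (11.2500,8.8594)
p' = p + 1/4·F = (-2.1875,-2.7852)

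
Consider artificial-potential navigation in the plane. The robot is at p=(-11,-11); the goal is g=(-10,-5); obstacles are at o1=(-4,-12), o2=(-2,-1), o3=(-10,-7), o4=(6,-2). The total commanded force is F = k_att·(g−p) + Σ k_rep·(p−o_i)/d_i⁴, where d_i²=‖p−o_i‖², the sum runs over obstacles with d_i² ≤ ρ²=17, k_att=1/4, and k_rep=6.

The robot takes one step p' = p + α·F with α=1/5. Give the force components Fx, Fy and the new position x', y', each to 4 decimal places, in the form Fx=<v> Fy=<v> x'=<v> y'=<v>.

F_att = 1/4·(g−p) = 1/4·(1,6) = (0.2500,1.5000)
o1: d²=50 > ρ²=17 → inactive
o2: d²=181 > ρ²=17 → inactive
o3: d²=17 ≤ ρ²=17; F_rep = 6·(-1,-4)/17² = (-0.0208,-0.0830)
o4: d²=370 > ρ²=17 → inactive
F = F_att + ΣF_rep = (0.2292,1.4170)
p' = p + 1/5·F = (-10.9542,-10.7166)

Fx=0.2292 Fy=1.4170 x'=-10.9542 y'=-10.7166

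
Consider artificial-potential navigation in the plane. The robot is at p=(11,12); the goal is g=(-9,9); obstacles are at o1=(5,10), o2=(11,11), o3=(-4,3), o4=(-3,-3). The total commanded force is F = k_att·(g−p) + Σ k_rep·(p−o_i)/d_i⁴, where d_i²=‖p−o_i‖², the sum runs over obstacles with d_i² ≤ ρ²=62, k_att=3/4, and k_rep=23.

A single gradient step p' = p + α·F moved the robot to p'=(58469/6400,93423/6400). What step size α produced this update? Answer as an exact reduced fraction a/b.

F_att = 3/4·(g−p) = 3/4·(-20,-3) = (-15.0000,-2.2500)
o1: d²=40 ≤ ρ²=62; F_rep = 23·(6,2)/40² = (0.0862,0.0288)
o2: d²=1 ≤ ρ²=62; F_rep = 23·(0,1)/1² = (0.0000,23.0000)
o3: d²=306 > ρ²=62 → inactive
o4: d²=421 > ρ²=62 → inactive
F = F_att + ΣF_rep = (-14.9138,20.7787)
Δp = p'−p = (-1.8642,2.5973); α = Δx/Fx = (-11931/6400) / (-11931/800) = 1/8
check: Δy/Fy = (16623/6400) / (16623/800) = 1/8 ✓

α = 1/8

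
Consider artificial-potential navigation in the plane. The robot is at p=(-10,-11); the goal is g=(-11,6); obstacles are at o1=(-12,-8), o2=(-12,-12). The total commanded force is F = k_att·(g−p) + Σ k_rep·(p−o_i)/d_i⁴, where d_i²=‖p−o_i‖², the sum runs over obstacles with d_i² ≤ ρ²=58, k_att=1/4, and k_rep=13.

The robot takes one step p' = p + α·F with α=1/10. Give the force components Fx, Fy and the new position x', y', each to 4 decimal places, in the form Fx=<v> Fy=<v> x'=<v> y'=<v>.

Fx=0.9438 Fy=4.5392 x'=-9.9056 y'=-10.5461

F_att = 1/4·(g−p) = 1/4·(-1,17) = (-0.2500,4.2500)
o1: d²=13 ≤ ρ²=58; F_rep = 13·(2,-3)/13² = (0.1538,-0.2308)
o2: d²=5 ≤ ρ²=58; F_rep = 13·(2,1)/5² = (1.0400,0.5200)
F = F_att + ΣF_rep = (0.9438,4.5392)
p' = p + 1/10·F = (-9.9056,-10.5461)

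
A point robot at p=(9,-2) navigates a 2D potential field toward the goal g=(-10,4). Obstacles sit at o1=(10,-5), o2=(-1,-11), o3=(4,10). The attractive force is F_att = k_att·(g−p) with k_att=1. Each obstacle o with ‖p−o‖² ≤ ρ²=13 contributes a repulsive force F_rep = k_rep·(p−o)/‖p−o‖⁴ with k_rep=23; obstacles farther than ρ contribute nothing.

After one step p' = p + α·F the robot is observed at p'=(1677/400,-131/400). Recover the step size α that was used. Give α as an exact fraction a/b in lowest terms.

F_att = 1·(g−p) = 1·(-19,6) = (-19.0000,6.0000)
o1: d²=10 ≤ ρ²=13; F_rep = 23·(-1,3)/10² = (-0.2300,0.6900)
o2: d²=181 > ρ²=13 → inactive
o3: d²=169 > ρ²=13 → inactive
F = F_att + ΣF_rep = (-19.2300,6.6900)
Δp = p'−p = (-4.8075,1.6725); α = Δx/Fx = (-1923/400) / (-1923/100) = 1/4
check: Δy/Fy = (669/400) / (669/100) = 1/4 ✓

α = 1/4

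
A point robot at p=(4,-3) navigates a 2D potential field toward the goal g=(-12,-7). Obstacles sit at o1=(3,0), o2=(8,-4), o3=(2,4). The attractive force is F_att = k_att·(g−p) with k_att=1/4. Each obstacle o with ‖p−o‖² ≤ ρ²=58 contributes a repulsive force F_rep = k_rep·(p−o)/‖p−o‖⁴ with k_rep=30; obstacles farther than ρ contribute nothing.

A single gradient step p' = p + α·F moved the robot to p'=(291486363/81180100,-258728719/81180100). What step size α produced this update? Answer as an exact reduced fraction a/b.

F_att = 1/4·(g−p) = 1/4·(-16,-4) = (-4.0000,-1.0000)
o1: d²=10 ≤ ρ²=58; F_rep = 30·(1,-3)/10² = (0.3000,-0.9000)
o2: d²=17 ≤ ρ²=58; F_rep = 30·(-4,1)/17² = (-0.4152,0.1038)
o3: d²=53 ≤ ρ²=58; F_rep = 30·(2,-7)/53² = (0.0214,-0.0748)
F = F_att + ΣF_rep = (-4.0939,-1.8710)
Δp = p'−p = (-0.4094,-0.1871); α = Δx/Fx = (-33234037/81180100) / (-33234037/8118010) = 1/10
check: Δy/Fy = (-15188419/81180100) / (-15188419/8118010) = 1/10 ✓

α = 1/10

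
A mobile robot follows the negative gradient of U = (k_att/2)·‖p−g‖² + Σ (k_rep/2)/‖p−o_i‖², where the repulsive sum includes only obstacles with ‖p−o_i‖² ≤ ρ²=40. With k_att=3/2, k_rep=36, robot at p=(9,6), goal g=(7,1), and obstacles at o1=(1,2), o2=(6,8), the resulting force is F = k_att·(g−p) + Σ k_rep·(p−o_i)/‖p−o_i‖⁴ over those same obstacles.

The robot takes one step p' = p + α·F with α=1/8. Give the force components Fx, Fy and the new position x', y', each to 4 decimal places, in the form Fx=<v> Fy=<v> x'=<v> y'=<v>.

Fx=-2.3609 Fy=-7.9260 x'=8.7049 y'=5.0092

F_att = 3/2·(g−p) = 3/2·(-2,-5) = (-3.0000,-7.5000)
o1: d²=80 > ρ²=40 → inactive
o2: d²=13 ≤ ρ²=40; F_rep = 36·(3,-2)/13² = (0.6391,-0.4260)
F = F_att + ΣF_rep = (-2.3609,-7.9260)
p' = p + 1/8·F = (8.7049,5.0092)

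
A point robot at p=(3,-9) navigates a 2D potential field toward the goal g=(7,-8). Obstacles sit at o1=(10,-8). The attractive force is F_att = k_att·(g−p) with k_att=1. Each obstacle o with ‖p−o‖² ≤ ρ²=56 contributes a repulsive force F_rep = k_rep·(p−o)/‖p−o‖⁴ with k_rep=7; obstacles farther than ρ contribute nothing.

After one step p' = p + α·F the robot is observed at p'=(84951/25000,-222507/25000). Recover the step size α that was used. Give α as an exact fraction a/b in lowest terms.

α = 1/10

F_att = 1·(g−p) = 1·(4,1) = (4.0000,1.0000)
o1: d²=50 ≤ ρ²=56; F_rep = 7·(-7,-1)/50² = (-0.0196,-0.0028)
F = F_att + ΣF_rep = (3.9804,0.9972)
Δp = p'−p = (0.3980,0.0997); α = Δx/Fx = (9951/25000) / (9951/2500) = 1/10
check: Δy/Fy = (2493/25000) / (2493/2500) = 1/10 ✓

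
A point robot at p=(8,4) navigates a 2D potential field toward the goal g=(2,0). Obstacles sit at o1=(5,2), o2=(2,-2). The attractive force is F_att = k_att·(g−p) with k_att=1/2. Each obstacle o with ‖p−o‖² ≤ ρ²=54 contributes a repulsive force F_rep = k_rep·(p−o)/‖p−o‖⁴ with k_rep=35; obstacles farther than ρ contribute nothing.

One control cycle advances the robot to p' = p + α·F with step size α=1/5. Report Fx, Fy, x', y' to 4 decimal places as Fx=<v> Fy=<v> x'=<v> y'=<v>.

F_att = 1/2·(g−p) = 1/2·(-6,-4) = (-3.0000,-2.0000)
o1: d²=13 ≤ ρ²=54; F_rep = 35·(3,2)/13² = (0.6213,0.4142)
o2: d²=72 > ρ²=54 → inactive
F = F_att + ΣF_rep = (-2.3787,-1.5858)
p' = p + 1/5·F = (7.5243,3.6828)

Fx=-2.3787 Fy=-1.5858 x'=7.5243 y'=3.6828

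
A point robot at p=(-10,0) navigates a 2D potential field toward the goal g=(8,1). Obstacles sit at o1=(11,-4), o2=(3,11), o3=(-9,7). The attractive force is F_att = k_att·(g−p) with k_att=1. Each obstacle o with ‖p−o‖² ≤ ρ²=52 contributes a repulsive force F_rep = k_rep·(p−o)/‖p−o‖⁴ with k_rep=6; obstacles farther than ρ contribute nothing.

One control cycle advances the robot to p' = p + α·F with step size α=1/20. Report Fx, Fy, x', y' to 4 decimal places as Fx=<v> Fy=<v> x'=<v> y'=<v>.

F_att = 1·(g−p) = 1·(18,1) = (18.0000,1.0000)
o1: d²=457 > ρ²=52 → inactive
o2: d²=290 > ρ²=52 → inactive
o3: d²=50 ≤ ρ²=52; F_rep = 6·(-1,-7)/50² = (-0.0024,-0.0168)
F = F_att + ΣF_rep = (17.9976,0.9832)
p' = p + 1/20·F = (-9.1001,0.0492)

Fx=17.9976 Fy=0.9832 x'=-9.1001 y'=0.0492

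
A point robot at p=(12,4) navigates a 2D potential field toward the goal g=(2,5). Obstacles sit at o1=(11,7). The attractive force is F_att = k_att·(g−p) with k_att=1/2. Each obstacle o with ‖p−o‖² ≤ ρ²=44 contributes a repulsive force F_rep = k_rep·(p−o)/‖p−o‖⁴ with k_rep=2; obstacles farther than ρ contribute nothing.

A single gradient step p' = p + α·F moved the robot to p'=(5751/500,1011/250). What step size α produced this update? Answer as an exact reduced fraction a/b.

F_att = 1/2·(g−p) = 1/2·(-10,1) = (-5.0000,0.5000)
o1: d²=10 ≤ ρ²=44; F_rep = 2·(1,-3)/10² = (0.0200,-0.0600)
F = F_att + ΣF_rep = (-4.9800,0.4400)
Δp = p'−p = (-0.4980,0.0440); α = Δx/Fx = (-249/500) / (-249/50) = 1/10
check: Δy/Fy = (11/250) / (11/25) = 1/10 ✓

α = 1/10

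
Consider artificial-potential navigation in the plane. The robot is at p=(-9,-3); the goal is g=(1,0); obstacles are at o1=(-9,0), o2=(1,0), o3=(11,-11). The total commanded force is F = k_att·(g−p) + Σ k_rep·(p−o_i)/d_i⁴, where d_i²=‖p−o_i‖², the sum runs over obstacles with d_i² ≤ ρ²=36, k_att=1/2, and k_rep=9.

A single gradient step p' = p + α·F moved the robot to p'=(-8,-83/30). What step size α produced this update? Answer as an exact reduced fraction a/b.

F_att = 1/2·(g−p) = 1/2·(10,3) = (5.0000,1.5000)
o1: d²=9 ≤ ρ²=36; F_rep = 9·(0,-3)/9² = (0.0000,-0.3333)
o2: d²=109 > ρ²=36 → inactive
o3: d²=464 > ρ²=36 → inactive
F = F_att + ΣF_rep = (5.0000,1.1667)
Δp = p'−p = (1.0000,0.2333); α = Δx/Fx = (1) / (5) = 1/5
check: Δy/Fy = (7/30) / (7/6) = 1/5 ✓

α = 1/5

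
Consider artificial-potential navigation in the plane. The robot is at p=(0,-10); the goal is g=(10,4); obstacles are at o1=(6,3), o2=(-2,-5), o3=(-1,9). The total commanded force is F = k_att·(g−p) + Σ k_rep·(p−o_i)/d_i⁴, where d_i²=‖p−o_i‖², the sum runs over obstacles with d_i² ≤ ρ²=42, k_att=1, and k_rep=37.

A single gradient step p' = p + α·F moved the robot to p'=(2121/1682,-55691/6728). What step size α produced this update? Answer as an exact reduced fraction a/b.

α = 1/8

F_att = 1·(g−p) = 1·(10,14) = (10.0000,14.0000)
o1: d²=205 > ρ²=42 → inactive
o2: d²=29 ≤ ρ²=42; F_rep = 37·(2,-5)/29² = (0.0880,-0.2200)
o3: d²=362 > ρ²=42 → inactive
F = F_att + ΣF_rep = (10.0880,13.7800)
Δp = p'−p = (1.2610,1.7225); α = Δx/Fx = (2121/1682) / (8484/841) = 1/8
check: Δy/Fy = (11589/6728) / (11589/841) = 1/8 ✓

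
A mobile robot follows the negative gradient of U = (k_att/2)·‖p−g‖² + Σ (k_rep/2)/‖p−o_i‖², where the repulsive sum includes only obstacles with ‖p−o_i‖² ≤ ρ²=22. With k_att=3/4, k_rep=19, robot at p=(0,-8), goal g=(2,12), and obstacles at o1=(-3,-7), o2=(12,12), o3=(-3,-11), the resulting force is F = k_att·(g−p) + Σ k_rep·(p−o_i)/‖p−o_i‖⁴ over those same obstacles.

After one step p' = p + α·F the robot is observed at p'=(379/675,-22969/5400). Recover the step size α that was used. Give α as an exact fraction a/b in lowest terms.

α = 1/4

F_att = 3/4·(g−p) = 3/4·(2,20) = (1.5000,15.0000)
o1: d²=10 ≤ ρ²=22; F_rep = 19·(3,-1)/10² = (0.5700,-0.1900)
o2: d²=544 > ρ²=22 → inactive
o3: d²=18 ≤ ρ²=22; F_rep = 19·(3,3)/18² = (0.1759,0.1759)
F = F_att + ΣF_rep = (2.2459,14.9859)
Δp = p'−p = (0.5615,3.7465); α = Δx/Fx = (379/675) / (1516/675) = 1/4
check: Δy/Fy = (20231/5400) / (20231/1350) = 1/4 ✓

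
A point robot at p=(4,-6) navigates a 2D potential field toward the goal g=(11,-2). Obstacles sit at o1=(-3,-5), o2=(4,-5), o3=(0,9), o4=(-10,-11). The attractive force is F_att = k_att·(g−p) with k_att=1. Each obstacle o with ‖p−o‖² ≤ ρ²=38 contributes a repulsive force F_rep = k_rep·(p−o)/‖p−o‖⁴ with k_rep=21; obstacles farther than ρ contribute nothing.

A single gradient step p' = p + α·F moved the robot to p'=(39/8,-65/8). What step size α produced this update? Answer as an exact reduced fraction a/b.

α = 1/8

F_att = 1·(g−p) = 1·(7,4) = (7.0000,4.0000)
o1: d²=50 > ρ²=38 → inactive
o2: d²=1 ≤ ρ²=38; F_rep = 21·(0,-1)/1² = (0.0000,-21.0000)
o3: d²=241 > ρ²=38 → inactive
o4: d²=221 > ρ²=38 → inactive
F = F_att + ΣF_rep = (7.0000,-17.0000)
Δp = p'−p = (0.8750,-2.1250); α = Δx/Fx = (7/8) / (7) = 1/8
check: Δy/Fy = (-17/8) / (-17) = 1/8 ✓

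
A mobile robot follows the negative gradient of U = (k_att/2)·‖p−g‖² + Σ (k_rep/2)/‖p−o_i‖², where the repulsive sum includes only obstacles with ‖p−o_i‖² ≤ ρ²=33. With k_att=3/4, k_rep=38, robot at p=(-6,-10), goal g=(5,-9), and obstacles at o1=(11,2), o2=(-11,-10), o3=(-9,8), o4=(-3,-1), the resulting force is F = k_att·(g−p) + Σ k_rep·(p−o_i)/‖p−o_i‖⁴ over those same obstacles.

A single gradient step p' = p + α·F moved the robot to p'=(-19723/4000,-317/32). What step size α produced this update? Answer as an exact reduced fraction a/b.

α = 1/8

F_att = 3/4·(g−p) = 3/4·(11,1) = (8.2500,0.7500)
o1: d²=433 > ρ²=33 → inactive
o2: d²=25 ≤ ρ²=33; F_rep = 38·(5,0)/25² = (0.3040,0.0000)
o3: d²=333 > ρ²=33 → inactive
o4: d²=90 > ρ²=33 → inactive
F = F_att + ΣF_rep = (8.5540,0.7500)
Δp = p'−p = (1.0693,0.0938); α = Δx/Fx = (4277/4000) / (4277/500) = 1/8
check: Δy/Fy = (3/32) / (3/4) = 1/8 ✓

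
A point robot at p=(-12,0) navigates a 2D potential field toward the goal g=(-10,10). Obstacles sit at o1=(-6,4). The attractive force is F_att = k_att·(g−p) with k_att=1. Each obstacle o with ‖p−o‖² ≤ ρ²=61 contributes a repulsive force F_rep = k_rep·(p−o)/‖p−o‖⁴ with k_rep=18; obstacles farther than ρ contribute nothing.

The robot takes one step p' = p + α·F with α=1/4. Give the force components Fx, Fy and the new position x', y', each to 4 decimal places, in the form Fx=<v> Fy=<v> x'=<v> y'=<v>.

Fx=1.9601 Fy=9.9734 x'=-11.5100 y'=2.4933

F_att = 1·(g−p) = 1·(2,10) = (2.0000,10.0000)
o1: d²=52 ≤ ρ²=61; F_rep = 18·(-6,-4)/52² = (-0.0399,-0.0266)
F = F_att + ΣF_rep = (1.9601,9.9734)
p' = p + 1/4·F = (-11.5100,2.4933)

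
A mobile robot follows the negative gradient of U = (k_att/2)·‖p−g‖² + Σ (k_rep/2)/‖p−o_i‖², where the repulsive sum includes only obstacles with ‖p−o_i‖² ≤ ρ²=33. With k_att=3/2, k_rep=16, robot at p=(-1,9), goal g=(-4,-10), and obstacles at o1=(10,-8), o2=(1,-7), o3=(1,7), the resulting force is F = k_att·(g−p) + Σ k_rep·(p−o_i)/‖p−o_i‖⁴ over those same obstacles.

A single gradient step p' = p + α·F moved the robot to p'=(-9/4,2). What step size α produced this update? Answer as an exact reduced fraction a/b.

F_att = 3/2·(g−p) = 3/2·(-3,-19) = (-4.5000,-28.5000)
o1: d²=410 > ρ²=33 → inactive
o2: d²=260 > ρ²=33 → inactive
o3: d²=8 ≤ ρ²=33; F_rep = 16·(-2,2)/8² = (-0.5000,0.5000)
F = F_att + ΣF_rep = (-5.0000,-28.0000)
Δp = p'−p = (-1.2500,-7.0000); α = Δx/Fx = (-5/4) / (-5) = 1/4
check: Δy/Fy = (-7) / (-28) = 1/4 ✓

α = 1/4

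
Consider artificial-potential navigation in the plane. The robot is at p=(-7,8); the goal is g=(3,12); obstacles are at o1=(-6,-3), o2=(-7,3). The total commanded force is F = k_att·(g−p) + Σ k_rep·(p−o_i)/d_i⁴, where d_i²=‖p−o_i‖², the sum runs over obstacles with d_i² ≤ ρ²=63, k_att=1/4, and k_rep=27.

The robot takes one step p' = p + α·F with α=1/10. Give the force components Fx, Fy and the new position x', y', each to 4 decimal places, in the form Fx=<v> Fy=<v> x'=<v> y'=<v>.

Fx=2.5000 Fy=1.2160 x'=-6.7500 y'=8.1216

F_att = 1/4·(g−p) = 1/4·(10,4) = (2.5000,1.0000)
o1: d²=122 > ρ²=63 → inactive
o2: d²=25 ≤ ρ²=63; F_rep = 27·(0,5)/25² = (0.0000,0.2160)
F = F_att + ΣF_rep = (2.5000,1.2160)
p' = p + 1/10·F = (-6.7500,8.1216)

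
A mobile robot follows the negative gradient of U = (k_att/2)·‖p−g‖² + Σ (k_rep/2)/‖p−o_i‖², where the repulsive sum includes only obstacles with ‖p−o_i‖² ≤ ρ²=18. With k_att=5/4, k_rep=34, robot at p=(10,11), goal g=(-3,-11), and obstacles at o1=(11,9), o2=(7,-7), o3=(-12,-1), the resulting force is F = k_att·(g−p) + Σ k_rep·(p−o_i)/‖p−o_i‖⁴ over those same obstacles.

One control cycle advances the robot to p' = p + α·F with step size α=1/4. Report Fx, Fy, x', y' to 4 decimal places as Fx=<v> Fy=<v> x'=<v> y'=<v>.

F_att = 5/4·(g−p) = 5/4·(-13,-22) = (-16.2500,-27.5000)
o1: d²=5 ≤ ρ²=18; F_rep = 34·(-1,2)/5² = (-1.3600,2.7200)
o2: d²=333 > ρ²=18 → inactive
o3: d²=628 > ρ²=18 → inactive
F = F_att + ΣF_rep = (-17.6100,-24.7800)
p' = p + 1/4·F = (5.5975,4.8050)

Fx=-17.6100 Fy=-24.7800 x'=5.5975 y'=4.8050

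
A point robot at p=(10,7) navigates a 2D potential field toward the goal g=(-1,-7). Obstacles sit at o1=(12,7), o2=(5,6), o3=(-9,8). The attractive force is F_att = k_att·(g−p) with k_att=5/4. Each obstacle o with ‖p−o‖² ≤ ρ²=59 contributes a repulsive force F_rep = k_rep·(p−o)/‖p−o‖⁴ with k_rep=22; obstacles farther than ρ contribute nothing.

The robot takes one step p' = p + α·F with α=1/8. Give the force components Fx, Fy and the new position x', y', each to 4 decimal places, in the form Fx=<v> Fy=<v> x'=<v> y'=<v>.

Fx=-16.3373 Fy=-17.4675 x'=7.9578 y'=4.8166

F_att = 5/4·(g−p) = 5/4·(-11,-14) = (-13.7500,-17.5000)
o1: d²=4 ≤ ρ²=59; F_rep = 22·(-2,0)/4² = (-2.7500,0.0000)
o2: d²=26 ≤ ρ²=59; F_rep = 22·(5,1)/26² = (0.1627,0.0325)
o3: d²=362 > ρ²=59 → inactive
F = F_att + ΣF_rep = (-16.3373,-17.4675)
p' = p + 1/8·F = (7.9578,4.8166)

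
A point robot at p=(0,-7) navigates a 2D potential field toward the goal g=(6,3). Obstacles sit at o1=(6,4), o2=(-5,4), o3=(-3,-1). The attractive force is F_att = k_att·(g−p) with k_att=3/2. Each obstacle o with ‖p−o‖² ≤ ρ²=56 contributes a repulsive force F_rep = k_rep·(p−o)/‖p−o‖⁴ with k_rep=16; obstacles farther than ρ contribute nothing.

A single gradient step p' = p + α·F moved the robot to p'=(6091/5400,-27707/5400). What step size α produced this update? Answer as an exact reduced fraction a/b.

F_att = 3/2·(g−p) = 3/2·(6,10) = (9.0000,15.0000)
o1: d²=157 > ρ²=56 → inactive
o2: d²=146 > ρ²=56 → inactive
o3: d²=45 ≤ ρ²=56; F_rep = 16·(3,-6)/45² = (0.0237,-0.0474)
F = F_att + ΣF_rep = (9.0237,14.9526)
Δp = p'−p = (1.1280,1.8691); α = Δx/Fx = (6091/5400) / (6091/675) = 1/8
check: Δy/Fy = (10093/5400) / (10093/675) = 1/8 ✓

α = 1/8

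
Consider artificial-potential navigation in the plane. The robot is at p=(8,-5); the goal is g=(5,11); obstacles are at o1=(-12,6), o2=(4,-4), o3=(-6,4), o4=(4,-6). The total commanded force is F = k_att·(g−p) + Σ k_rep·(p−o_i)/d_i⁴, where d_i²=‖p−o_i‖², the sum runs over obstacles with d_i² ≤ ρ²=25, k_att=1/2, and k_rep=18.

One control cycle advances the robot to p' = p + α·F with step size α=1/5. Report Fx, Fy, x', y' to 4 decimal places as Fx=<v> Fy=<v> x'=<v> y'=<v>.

F_att = 1/2·(g−p) = 1/2·(-3,16) = (-1.5000,8.0000)
o1: d²=521 > ρ²=25 → inactive
o2: d²=17 ≤ ρ²=25; F_rep = 18·(4,-1)/17² = (0.2491,-0.0623)
o3: d²=277 > ρ²=25 → inactive
o4: d²=17 ≤ ρ²=25; F_rep = 18·(4,1)/17² = (0.2491,0.0623)
F = F_att + ΣF_rep = (-1.0017,8.0000)
p' = p + 1/5·F = (7.7997,-3.4000)

Fx=-1.0017 Fy=8.0000 x'=7.7997 y'=-3.4000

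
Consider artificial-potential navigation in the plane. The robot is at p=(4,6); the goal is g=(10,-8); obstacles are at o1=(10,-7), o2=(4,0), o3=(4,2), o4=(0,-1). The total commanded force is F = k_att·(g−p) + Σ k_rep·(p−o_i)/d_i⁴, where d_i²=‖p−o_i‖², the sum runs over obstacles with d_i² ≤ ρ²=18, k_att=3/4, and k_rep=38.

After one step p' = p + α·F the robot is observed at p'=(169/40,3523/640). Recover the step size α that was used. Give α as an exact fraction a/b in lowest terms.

F_att = 3/4·(g−p) = 3/4·(6,-14) = (4.5000,-10.5000)
o1: d²=205 > ρ²=18 → inactive
o2: d²=36 > ρ²=18 → inactive
o3: d²=16 ≤ ρ²=18; F_rep = 38·(0,4)/16² = (0.0000,0.5938)
o4: d²=65 > ρ²=18 → inactive
F = F_att + ΣF_rep = (4.5000,-9.9062)
Δp = p'−p = (0.2250,-0.4953); α = Δx/Fx = (9/40) / (9/2) = 1/20
check: Δy/Fy = (-317/640) / (-317/32) = 1/20 ✓

α = 1/20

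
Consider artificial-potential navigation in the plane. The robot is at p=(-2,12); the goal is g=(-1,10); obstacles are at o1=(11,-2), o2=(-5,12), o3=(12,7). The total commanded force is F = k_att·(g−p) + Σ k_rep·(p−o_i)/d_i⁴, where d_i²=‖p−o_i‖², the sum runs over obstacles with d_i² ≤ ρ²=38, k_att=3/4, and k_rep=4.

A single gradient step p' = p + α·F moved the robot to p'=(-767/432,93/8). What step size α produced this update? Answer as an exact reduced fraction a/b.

F_att = 3/4·(g−p) = 3/4·(1,-2) = (0.7500,-1.5000)
o1: d²=365 > ρ²=38 → inactive
o2: d²=9 ≤ ρ²=38; F_rep = 4·(3,0)/9² = (0.1481,0.0000)
o3: d²=221 > ρ²=38 → inactive
F = F_att + ΣF_rep = (0.8981,-1.5000)
Δp = p'−p = (0.2245,-0.3750); α = Δx/Fx = (97/432) / (97/108) = 1/4
check: Δy/Fy = (-3/8) / (-3/2) = 1/4 ✓

α = 1/4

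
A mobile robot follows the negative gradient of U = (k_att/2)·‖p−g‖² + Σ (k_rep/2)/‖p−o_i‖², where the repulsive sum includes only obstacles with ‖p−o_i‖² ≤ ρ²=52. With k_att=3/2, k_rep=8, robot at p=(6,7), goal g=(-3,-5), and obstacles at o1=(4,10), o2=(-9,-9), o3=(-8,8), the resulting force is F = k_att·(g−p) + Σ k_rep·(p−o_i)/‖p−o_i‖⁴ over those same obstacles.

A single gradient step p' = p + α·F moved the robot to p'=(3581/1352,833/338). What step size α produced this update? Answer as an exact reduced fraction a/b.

F_att = 3/2·(g−p) = 3/2·(-9,-12) = (-13.5000,-18.0000)
o1: d²=13 ≤ ρ²=52; F_rep = 8·(2,-3)/13² = (0.0947,-0.1420)
o2: d²=481 > ρ²=52 → inactive
o3: d²=197 > ρ²=52 → inactive
F = F_att + ΣF_rep = (-13.4053,-18.1420)
Δp = p'−p = (-3.3513,-4.5355); α = Δx/Fx = (-4531/1352) / (-4531/338) = 1/4
check: Δy/Fy = (-1533/338) / (-3066/169) = 1/4 ✓

α = 1/4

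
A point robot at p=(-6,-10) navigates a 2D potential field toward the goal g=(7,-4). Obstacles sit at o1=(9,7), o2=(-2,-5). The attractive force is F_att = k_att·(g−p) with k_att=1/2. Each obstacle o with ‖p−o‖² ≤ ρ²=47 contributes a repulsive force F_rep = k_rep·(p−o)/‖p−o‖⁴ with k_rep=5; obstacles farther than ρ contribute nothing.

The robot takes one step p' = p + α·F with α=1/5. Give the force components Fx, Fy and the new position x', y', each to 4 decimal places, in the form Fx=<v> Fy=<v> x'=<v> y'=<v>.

F_att = 1/2·(g−p) = 1/2·(13,6) = (6.5000,3.0000)
o1: d²=514 > ρ²=47 → inactive
o2: d²=41 ≤ ρ²=47; F_rep = 5·(-4,-5)/41² = (-0.0119,-0.0149)
F = F_att + ΣF_rep = (6.4881,2.9851)
p' = p + 1/5·F = (-4.7024,-9.4030)

Fx=6.4881 Fy=2.9851 x'=-4.7024 y'=-9.4030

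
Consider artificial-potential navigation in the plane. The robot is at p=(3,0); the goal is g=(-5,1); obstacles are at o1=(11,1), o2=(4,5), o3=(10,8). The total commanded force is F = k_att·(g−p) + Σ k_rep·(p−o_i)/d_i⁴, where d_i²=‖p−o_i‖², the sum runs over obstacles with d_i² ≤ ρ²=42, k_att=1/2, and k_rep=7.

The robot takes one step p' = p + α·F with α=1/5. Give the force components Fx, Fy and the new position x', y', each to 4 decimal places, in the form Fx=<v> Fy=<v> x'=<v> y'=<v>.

Fx=-4.0104 Fy=0.4482 x'=2.1979 y'=0.0896

F_att = 1/2·(g−p) = 1/2·(-8,1) = (-4.0000,0.5000)
o1: d²=65 > ρ²=42 → inactive
o2: d²=26 ≤ ρ²=42; F_rep = 7·(-1,-5)/26² = (-0.0104,-0.0518)
o3: d²=113 > ρ²=42 → inactive
F = F_att + ΣF_rep = (-4.0104,0.4482)
p' = p + 1/5·F = (2.1979,0.0896)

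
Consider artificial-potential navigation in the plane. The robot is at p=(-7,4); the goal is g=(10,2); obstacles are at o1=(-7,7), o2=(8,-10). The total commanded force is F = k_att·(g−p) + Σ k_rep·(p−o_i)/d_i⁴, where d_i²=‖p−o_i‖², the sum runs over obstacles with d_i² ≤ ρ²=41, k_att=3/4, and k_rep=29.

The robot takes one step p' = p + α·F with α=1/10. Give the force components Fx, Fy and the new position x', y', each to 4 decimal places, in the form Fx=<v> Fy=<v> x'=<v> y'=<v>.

F_att = 3/4·(g−p) = 3/4·(17,-2) = (12.7500,-1.5000)
o1: d²=9 ≤ ρ²=41; F_rep = 29·(0,-3)/9² = (0.0000,-1.0741)
o2: d²=421 > ρ²=41 → inactive
F = F_att + ΣF_rep = (12.7500,-2.5741)
p' = p + 1/10·F = (-5.7250,3.7426)

Fx=12.7500 Fy=-2.5741 x'=-5.7250 y'=3.7426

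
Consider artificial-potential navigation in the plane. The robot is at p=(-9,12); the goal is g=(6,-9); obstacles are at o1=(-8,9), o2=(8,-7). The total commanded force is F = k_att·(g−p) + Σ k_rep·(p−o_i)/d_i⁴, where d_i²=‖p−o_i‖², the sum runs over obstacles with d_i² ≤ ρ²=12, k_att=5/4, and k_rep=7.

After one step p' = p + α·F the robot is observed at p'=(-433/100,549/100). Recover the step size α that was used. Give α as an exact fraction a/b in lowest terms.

F_att = 5/4·(g−p) = 5/4·(15,-21) = (18.7500,-26.2500)
o1: d²=10 ≤ ρ²=12; F_rep = 7·(-1,3)/10² = (-0.0700,0.2100)
o2: d²=650 > ρ²=12 → inactive
F = F_att + ΣF_rep = (18.6800,-26.0400)
Δp = p'−p = (4.6700,-6.5100); α = Δx/Fx = (467/100) / (467/25) = 1/4
check: Δy/Fy = (-651/100) / (-651/25) = 1/4 ✓

α = 1/4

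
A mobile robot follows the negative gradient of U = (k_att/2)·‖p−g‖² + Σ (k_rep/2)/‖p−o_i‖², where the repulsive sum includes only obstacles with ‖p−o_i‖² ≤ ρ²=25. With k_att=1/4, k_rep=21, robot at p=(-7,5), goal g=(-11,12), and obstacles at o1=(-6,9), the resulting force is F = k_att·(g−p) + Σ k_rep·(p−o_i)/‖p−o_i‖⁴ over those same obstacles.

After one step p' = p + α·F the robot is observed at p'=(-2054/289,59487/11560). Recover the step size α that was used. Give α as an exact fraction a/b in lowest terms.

α = 1/10

F_att = 1/4·(g−p) = 1/4·(-4,7) = (-1.0000,1.7500)
o1: d²=17 ≤ ρ²=25; F_rep = 21·(-1,-4)/17² = (-0.0727,-0.2907)
F = F_att + ΣF_rep = (-1.0727,1.4593)
Δp = p'−p = (-0.1073,0.1459); α = Δx/Fx = (-31/289) / (-310/289) = 1/10
check: Δy/Fy = (1687/11560) / (1687/1156) = 1/10 ✓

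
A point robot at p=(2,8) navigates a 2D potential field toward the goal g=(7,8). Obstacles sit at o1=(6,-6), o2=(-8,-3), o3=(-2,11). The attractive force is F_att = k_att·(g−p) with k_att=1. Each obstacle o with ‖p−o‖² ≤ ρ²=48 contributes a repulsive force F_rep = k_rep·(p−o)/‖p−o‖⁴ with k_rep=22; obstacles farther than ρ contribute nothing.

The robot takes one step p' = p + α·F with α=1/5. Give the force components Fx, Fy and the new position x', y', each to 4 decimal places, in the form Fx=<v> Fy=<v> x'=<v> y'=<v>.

F_att = 1·(g−p) = 1·(5,0) = (5.0000,0.0000)
o1: d²=212 > ρ²=48 → inactive
o2: d²=221 > ρ²=48 → inactive
o3: d²=25 ≤ ρ²=48; F_rep = 22·(4,-3)/25² = (0.1408,-0.1056)
F = F_att + ΣF_rep = (5.1408,-0.1056)
p' = p + 1/5·F = (3.0282,7.9789)

Fx=5.1408 Fy=-0.1056 x'=3.0282 y'=7.9789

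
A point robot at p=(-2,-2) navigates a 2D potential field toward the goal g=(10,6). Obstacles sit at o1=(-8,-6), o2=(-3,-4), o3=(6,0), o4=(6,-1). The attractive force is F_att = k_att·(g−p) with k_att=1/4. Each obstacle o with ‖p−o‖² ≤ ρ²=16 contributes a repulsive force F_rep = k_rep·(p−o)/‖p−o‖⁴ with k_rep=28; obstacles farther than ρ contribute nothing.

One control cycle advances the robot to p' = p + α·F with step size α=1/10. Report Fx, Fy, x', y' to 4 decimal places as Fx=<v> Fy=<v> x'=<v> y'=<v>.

F_att = 1/4·(g−p) = 1/4·(12,8) = (3.0000,2.0000)
o1: d²=52 > ρ²=16 → inactive
o2: d²=5 ≤ ρ²=16; F_rep = 28·(1,2)/5² = (1.1200,2.2400)
o3: d²=68 > ρ²=16 → inactive
o4: d²=65 > ρ²=16 → inactive
F = F_att + ΣF_rep = (4.1200,4.2400)
p' = p + 1/10·F = (-1.5880,-1.5760)

Fx=4.1200 Fy=4.2400 x'=-1.5880 y'=-1.5760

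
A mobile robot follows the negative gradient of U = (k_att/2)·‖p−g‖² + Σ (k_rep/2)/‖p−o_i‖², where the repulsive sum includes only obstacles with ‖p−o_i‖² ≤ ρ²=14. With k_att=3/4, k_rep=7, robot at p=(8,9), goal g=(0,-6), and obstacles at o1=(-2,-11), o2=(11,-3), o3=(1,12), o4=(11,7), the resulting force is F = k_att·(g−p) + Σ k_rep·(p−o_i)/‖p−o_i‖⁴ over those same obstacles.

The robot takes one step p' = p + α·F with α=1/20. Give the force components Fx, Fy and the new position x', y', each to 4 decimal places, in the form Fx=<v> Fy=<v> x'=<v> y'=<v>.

Fx=-6.1243 Fy=-11.1672 x'=7.6938 y'=8.4416

F_att = 3/4·(g−p) = 3/4·(-8,-15) = (-6.0000,-11.2500)
o1: d²=500 > ρ²=14 → inactive
o2: d²=153 > ρ²=14 → inactive
o3: d²=58 > ρ²=14 → inactive
o4: d²=13 ≤ ρ²=14; F_rep = 7·(-3,2)/13² = (-0.1243,0.0828)
F = F_att + ΣF_rep = (-6.1243,-11.1672)
p' = p + 1/20·F = (7.6938,8.4416)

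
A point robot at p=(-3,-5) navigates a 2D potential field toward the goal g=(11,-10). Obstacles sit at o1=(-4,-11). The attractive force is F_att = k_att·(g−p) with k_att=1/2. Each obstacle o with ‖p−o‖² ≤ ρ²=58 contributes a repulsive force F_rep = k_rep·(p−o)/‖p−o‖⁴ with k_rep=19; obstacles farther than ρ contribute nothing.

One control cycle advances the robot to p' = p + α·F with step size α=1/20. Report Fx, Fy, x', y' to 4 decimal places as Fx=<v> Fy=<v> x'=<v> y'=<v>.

Fx=7.0139 Fy=-2.4167 x'=-2.6493 y'=-5.1208

F_att = 1/2·(g−p) = 1/2·(14,-5) = (7.0000,-2.5000)
o1: d²=37 ≤ ρ²=58; F_rep = 19·(1,6)/37² = (0.0139,0.0833)
F = F_att + ΣF_rep = (7.0139,-2.4167)
p' = p + 1/20·F = (-2.6493,-5.1208)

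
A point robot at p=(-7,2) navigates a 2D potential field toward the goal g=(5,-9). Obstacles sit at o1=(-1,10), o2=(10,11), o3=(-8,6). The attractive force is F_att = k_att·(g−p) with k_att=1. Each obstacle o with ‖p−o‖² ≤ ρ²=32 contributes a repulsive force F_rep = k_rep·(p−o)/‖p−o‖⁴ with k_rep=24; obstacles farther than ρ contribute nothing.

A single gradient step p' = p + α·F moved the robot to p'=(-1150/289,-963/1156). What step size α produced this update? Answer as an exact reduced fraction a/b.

α = 1/4

F_att = 1·(g−p) = 1·(12,-11) = (12.0000,-11.0000)
o1: d²=100 > ρ²=32 → inactive
o2: d²=370 > ρ²=32 → inactive
o3: d²=17 ≤ ρ²=32; F_rep = 24·(1,-4)/17² = (0.0830,-0.3322)
F = F_att + ΣF_rep = (12.0830,-11.3322)
Δp = p'−p = (3.0208,-2.8330); α = Δx/Fx = (873/289) / (3492/289) = 1/4
check: Δy/Fy = (-3275/1156) / (-3275/289) = 1/4 ✓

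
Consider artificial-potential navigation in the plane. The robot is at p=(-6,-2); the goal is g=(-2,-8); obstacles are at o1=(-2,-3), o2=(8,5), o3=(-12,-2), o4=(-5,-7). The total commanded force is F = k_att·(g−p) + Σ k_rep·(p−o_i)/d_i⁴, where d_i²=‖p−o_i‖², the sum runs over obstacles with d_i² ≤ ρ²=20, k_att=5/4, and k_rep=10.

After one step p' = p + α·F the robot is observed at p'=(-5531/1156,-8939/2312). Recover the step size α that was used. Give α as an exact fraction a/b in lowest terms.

F_att = 5/4·(g−p) = 5/4·(4,-6) = (5.0000,-7.5000)
o1: d²=17 ≤ ρ²=20; F_rep = 10·(-4,1)/17² = (-0.1384,0.0346)
o2: d²=245 > ρ²=20 → inactive
o3: d²=36 > ρ²=20 → inactive
o4: d²=26 > ρ²=20 → inactive
F = F_att + ΣF_rep = (4.8616,-7.4654)
Δp = p'−p = (1.2154,-1.8663); α = Δx/Fx = (1405/1156) / (1405/289) = 1/4
check: Δy/Fy = (-4315/2312) / (-4315/578) = 1/4 ✓

α = 1/4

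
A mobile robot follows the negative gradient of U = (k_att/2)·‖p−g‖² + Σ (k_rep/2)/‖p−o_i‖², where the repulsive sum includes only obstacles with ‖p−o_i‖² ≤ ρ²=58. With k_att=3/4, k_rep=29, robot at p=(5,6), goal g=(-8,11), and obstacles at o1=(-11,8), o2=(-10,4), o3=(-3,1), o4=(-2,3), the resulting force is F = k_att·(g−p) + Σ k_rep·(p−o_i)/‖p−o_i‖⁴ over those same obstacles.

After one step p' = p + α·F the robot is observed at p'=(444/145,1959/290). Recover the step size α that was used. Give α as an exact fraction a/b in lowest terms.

α = 1/5

F_att = 3/4·(g−p) = 3/4·(-13,5) = (-9.7500,3.7500)
o1: d²=260 > ρ²=58 → inactive
o2: d²=229 > ρ²=58 → inactive
o3: d²=89 > ρ²=58 → inactive
o4: d²=58 ≤ ρ²=58; F_rep = 29·(7,3)/58² = (0.0603,0.0259)
F = F_att + ΣF_rep = (-9.6897,3.7759)
Δp = p'−p = (-1.9379,0.7552); α = Δx/Fx = (-281/145) / (-281/29) = 1/5
check: Δy/Fy = (219/290) / (219/58) = 1/5 ✓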